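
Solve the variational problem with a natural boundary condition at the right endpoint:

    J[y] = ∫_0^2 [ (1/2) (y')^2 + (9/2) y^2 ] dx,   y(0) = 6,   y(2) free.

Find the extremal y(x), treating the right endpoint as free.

The Lagrangian L = (1/2) (y')^2 + (9/2) y^2 gives
    ∂L/∂y = 9 y,   ∂L/∂y' = y'.
Euler-Lagrange: y'' − 9 y = 0.
With k = 3, the general solution is
    y(x) = A cosh(3 x) + B sinh(3 x).
Fixed left endpoint y(0) = 6 ⇒ A = 6.
The right endpoint x = 2 is free, so the natural (transversality) condition is ∂L/∂y' |_{x=2} = 0, i.e. y'(2) = 0.
Compute y'(x) = A k sinh(k x) + B k cosh(k x), so
    y'(2) = A k sinh(k·2) + B k cosh(k·2) = 0
    ⇒ B = −A tanh(k·2) = − 6 tanh(3·2).
Therefore the extremal is
    y(x) = 6 cosh(3 x) − 6 tanh(3·2) sinh(3 x).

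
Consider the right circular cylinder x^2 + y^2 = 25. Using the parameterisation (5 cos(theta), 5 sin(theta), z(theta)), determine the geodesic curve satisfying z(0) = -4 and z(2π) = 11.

Parameterise the cylinder of radius R = 5 as
    r(θ) = (5 cos θ, 5 sin θ, z(θ)).
The arc-length element is
    ds = sqrt(25 + (dz/dθ)^2) dθ,
so the Lagrangian is L = sqrt(25 + z'^2).
L depends on z' only, not on z or θ, so ∂L/∂z = 0 and
    ∂L/∂z' = z' / sqrt(25 + z'^2).
The Euler-Lagrange equation gives
    d/dθ( z' / sqrt(25 + z'^2) ) = 0,
so z' is constant. Integrating once:
    z(θ) = a θ + b,
a helix on the cylinder (a straight line when the cylinder is unrolled). The constants a, b are determined by the endpoint conditions.
With endpoint conditions z(0) = -4 and z(2π) = 11: from z(0) = b we get b = -4, and a·2π + -4 = 11 gives a = 15/(2π), so
    z(θ) = (15/(2π)) θ − 4.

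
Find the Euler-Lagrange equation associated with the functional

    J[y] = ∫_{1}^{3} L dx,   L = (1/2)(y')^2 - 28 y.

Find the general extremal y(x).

The Lagrangian is L = (1/2)(y')^2 - 28 y.
∂L/∂y = -28.
∂L/∂y' = y'.
The Euler-Lagrange equation d/dx(∂L/∂y') − ∂L/∂y = 0 becomes:
    y'' + 28 = 0
General solution: y(x) = -14 x^2 + A x + B, where A and B are arbitrary constants fixed by the endpoint conditions.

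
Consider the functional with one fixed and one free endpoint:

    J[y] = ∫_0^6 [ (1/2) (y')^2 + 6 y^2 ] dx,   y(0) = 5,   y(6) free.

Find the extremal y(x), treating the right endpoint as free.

The Lagrangian L = (1/2) (y')^2 + 6 y^2 gives
    ∂L/∂y = 12 y,   ∂L/∂y' = y'.
Euler-Lagrange: y'' − 12 y = 0.
With k = sqrt(12), the general solution is
    y(x) = A cosh(sqrt(12) x) + B sinh(sqrt(12) x).
Fixed left endpoint y(0) = 5 ⇒ A = 5.
The right endpoint x = 6 is free, so the natural (transversality) condition is ∂L/∂y' |_{x=6} = 0, i.e. y'(6) = 0.
Compute y'(x) = A k sinh(k x) + B k cosh(k x), so
    y'(6) = A k sinh(k·6) + B k cosh(k·6) = 0
    ⇒ B = −A tanh(k·6) = − 5 tanh(sqrt(12)·6).
Therefore the extremal is
    y(x) = 5 cosh(sqrt(12) x) − 5 tanh(sqrt(12)·6) sinh(sqrt(12) x).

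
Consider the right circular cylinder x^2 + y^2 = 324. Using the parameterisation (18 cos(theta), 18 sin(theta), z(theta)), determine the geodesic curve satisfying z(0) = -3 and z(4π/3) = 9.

Parameterise the cylinder of radius R = 18 as
    r(θ) = (18 cos θ, 18 sin θ, z(θ)).
The arc-length element is
    ds = sqrt(324 + (dz/dθ)^2) dθ,
so the Lagrangian is L = sqrt(324 + z'^2).
L depends on z' only, not on z or θ, so ∂L/∂z = 0 and
    ∂L/∂z' = z' / sqrt(324 + z'^2).
The Euler-Lagrange equation gives
    d/dθ( z' / sqrt(324 + z'^2) ) = 0,
so z' is constant. Integrating once:
    z(θ) = a θ + b,
a helix on the cylinder (a straight line when the cylinder is unrolled). The constants a, b are determined by the endpoint conditions.
With endpoint conditions z(0) = -3 and z(4π/3) = 9: from z(0) = b we get b = -3, and a·4π/3 + -3 = 9 gives a = 9/π, so
    z(θ) = (9/π) θ − 3.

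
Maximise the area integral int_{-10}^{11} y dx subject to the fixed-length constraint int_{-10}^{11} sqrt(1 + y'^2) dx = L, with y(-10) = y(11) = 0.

Set up the augmented Lagrangian using a multiplier λ for the length constraint:
    F(y, y') = y − λ sqrt(1 + y'^2).
F has no explicit x dependence, so the Beltrami identity yields a first integral
    F − y' ∂F/∂y' = C.
Compute ∂F/∂y' = −λ y' / sqrt(1 + y'^2). Then
    y − λ sqrt(1 + y'^2) + λ y'^2 / sqrt(1 + y'^2) = C
    ⇒  y − λ / sqrt(1 + y'^2) = C.
Solving for y' and integrating gives
    (x − a)^2 + (y − b)^2 = λ^2,
a circular arc of radius λ. The constants a, b are determined by the endpoint conditions y(-10) = y(11) = 0, and λ is fixed implicitly by the length constraint
    ∫_{-10}^{11} sqrt(1 + y'^2) dx = L.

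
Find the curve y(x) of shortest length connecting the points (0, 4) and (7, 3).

Arc-length functional: J[y] = ∫ sqrt(1 + (y')^2) dx.
Lagrangian L = sqrt(1 + (y')^2) has no explicit y dependence, so ∂L/∂y = 0 and the Euler-Lagrange equation gives
    d/dx( y' / sqrt(1 + (y')^2) ) = 0  ⇒  y' / sqrt(1 + (y')^2) = const.
Hence y' is constant, so y(x) is affine.
Fitting the endpoints (0, 4) and (7, 3):
    slope m = (3 − 4) / (7 − 0) = -1/7,
    intercept c = 4 − m·0 = 4.
Extremal: y(x) = (-1/7) x + 4.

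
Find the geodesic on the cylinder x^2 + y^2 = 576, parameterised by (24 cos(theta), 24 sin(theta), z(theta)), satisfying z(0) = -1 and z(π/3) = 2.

Parameterise the cylinder of radius R = 24 as
    r(θ) = (24 cos θ, 24 sin θ, z(θ)).
The arc-length element is
    ds = sqrt(576 + (dz/dθ)^2) dθ,
so the Lagrangian is L = sqrt(576 + z'^2).
L depends on z' only, not on z or θ, so ∂L/∂z = 0 and
    ∂L/∂z' = z' / sqrt(576 + z'^2).
The Euler-Lagrange equation gives
    d/dθ( z' / sqrt(576 + z'^2) ) = 0,
so z' is constant. Integrating once:
    z(θ) = a θ + b,
a helix on the cylinder (a straight line when the cylinder is unrolled). The constants a, b are determined by the endpoint conditions.
With endpoint conditions z(0) = -1 and z(π/3) = 2: from z(0) = b we get b = -1, and a·π/3 + -1 = 2 gives a = 9/π, so
    z(θ) = (9/π) θ − 1.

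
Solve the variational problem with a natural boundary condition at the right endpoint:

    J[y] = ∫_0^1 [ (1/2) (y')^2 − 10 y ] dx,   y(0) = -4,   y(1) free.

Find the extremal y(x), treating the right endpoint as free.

The Lagrangian L = (1/2) (y')^2 − 10 y gives
    ∂L/∂y = −10,   ∂L/∂y' = y'.
Euler-Lagrange: d/dx(y') − (−10) = 0, i.e. y'' + 10 = 0, so
    y(x) = −(10/2) x^2 + C1 x + C2.
Fixed left endpoint y(0) = -4 ⇒ C2 = -4.
The right endpoint x = 1 is free, so the natural (transversality) condition is ∂L/∂y' |_{x=1} = 0, i.e. y'(1) = 0.
Compute y'(x) = −10 x + C1, so y'(1) = −10 + C1 = 0 ⇒ C1 = 10.
Therefore the extremal is
    y(x) = −5 x^2 + 10 x − 4.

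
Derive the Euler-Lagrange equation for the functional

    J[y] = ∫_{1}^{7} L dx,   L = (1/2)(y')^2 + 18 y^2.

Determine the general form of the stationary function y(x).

The Lagrangian is L = (1/2)(y')^2 + 18 y^2.
∂L/∂y = 36y.
∂L/∂y' = y'.
The Euler-Lagrange equation d/dx(∂L/∂y') − ∂L/∂y = 0 becomes:
    y'' - 36 y = 0
General solution: y(x) = A e^(6x) + B e^(-6x), where A and B are arbitrary constants fixed by the endpoint conditions.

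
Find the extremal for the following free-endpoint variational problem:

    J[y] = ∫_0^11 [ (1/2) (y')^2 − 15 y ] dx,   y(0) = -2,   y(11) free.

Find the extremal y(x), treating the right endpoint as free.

The Lagrangian L = (1/2) (y')^2 − 15 y gives
    ∂L/∂y = −15,   ∂L/∂y' = y'.
Euler-Lagrange: d/dx(y') − (−15) = 0, i.e. y'' + 15 = 0, so
    y(x) = −(15/2) x^2 + C1 x + C2.
Fixed left endpoint y(0) = -2 ⇒ C2 = -2.
The right endpoint x = 11 is free, so the natural (transversality) condition is ∂L/∂y' |_{x=11} = 0, i.e. y'(11) = 0.
Compute y'(x) = −15 x + C1, so y'(11) = −165 + C1 = 0 ⇒ C1 = 165.
Therefore the extremal is
    y(x) = −(15/2) x^2 + 165 x − 2.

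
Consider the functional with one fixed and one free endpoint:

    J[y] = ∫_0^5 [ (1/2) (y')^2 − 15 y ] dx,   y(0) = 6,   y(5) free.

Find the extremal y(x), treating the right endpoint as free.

The Lagrangian L = (1/2) (y')^2 − 15 y gives
    ∂L/∂y = −15,   ∂L/∂y' = y'.
Euler-Lagrange: d/dx(y') − (−15) = 0, i.e. y'' + 15 = 0, so
    y(x) = −(15/2) x^2 + C1 x + C2.
Fixed left endpoint y(0) = 6 ⇒ C2 = 6.
The right endpoint x = 5 is free, so the natural (transversality) condition is ∂L/∂y' |_{x=5} = 0, i.e. y'(5) = 0.
Compute y'(x) = −15 x + C1, so y'(5) = −75 + C1 = 0 ⇒ C1 = 75.
Therefore the extremal is
    y(x) = −(15/2) x^2 + 75 x + 6.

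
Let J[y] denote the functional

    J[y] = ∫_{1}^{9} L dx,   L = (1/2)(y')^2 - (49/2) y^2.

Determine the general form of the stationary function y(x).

The Lagrangian is L = (1/2)(y')^2 - (49/2) y^2.
∂L/∂y = -49y.
∂L/∂y' = y'.
The Euler-Lagrange equation d/dx(∂L/∂y') − ∂L/∂y = 0 becomes:
    y'' + 49 y = 0
General solution: y(x) = A sin(7x) + B cos(7x), where A and B are arbitrary constants fixed by the endpoint conditions.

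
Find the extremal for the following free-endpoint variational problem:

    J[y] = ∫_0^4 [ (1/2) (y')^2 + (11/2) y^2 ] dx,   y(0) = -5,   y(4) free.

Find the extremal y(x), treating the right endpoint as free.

The Lagrangian L = (1/2) (y')^2 + (11/2) y^2 gives
    ∂L/∂y = 11 y,   ∂L/∂y' = y'.
Euler-Lagrange: y'' − 11 y = 0.
With k = sqrt(11), the general solution is
    y(x) = A cosh(sqrt(11) x) + B sinh(sqrt(11) x).
Fixed left endpoint y(0) = -5 ⇒ A = -5.
The right endpoint x = 4 is free, so the natural (transversality) condition is ∂L/∂y' |_{x=4} = 0, i.e. y'(4) = 0.
Compute y'(x) = A k sinh(k x) + B k cosh(k x), so
    y'(4) = A k sinh(k·4) + B k cosh(k·4) = 0
    ⇒ B = −A tanh(k·4) = 5 tanh(sqrt(11)·4).
Therefore the extremal is
    y(x) = −5 cosh(sqrt(11) x) + 5 tanh(sqrt(11)·4) sinh(sqrt(11) x).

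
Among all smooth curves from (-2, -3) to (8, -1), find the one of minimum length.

Arc-length functional: J[y] = ∫ sqrt(1 + (y')^2) dx.
Lagrangian L = sqrt(1 + (y')^2) has no explicit y dependence, so ∂L/∂y = 0 and the Euler-Lagrange equation gives
    d/dx( y' / sqrt(1 + (y')^2) ) = 0  ⇒  y' / sqrt(1 + (y')^2) = const.
Hence y' is constant, so y(x) is affine.
Fitting the endpoints (-2, -3) and (8, -1):
    slope m = ((-1) − (-3)) / (8 − (-2)) = 1/5,
    intercept c = (-3) − m·(-2) = -13/5.
Extremal: y(x) = (1/5) x - 13/5.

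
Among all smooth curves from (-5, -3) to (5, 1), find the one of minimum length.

Arc-length functional: J[y] = ∫ sqrt(1 + (y')^2) dx.
Lagrangian L = sqrt(1 + (y')^2) has no explicit y dependence, so ∂L/∂y = 0 and the Euler-Lagrange equation gives
    d/dx( y' / sqrt(1 + (y')^2) ) = 0  ⇒  y' / sqrt(1 + (y')^2) = const.
Hence y' is constant, so y(x) is affine.
Fitting the endpoints (-5, -3) and (5, 1):
    slope m = (1 − (-3)) / (5 − (-5)) = 2/5,
    intercept c = (-3) − m·(-5) = -1.
Extremal: y(x) = (2/5) x - 1.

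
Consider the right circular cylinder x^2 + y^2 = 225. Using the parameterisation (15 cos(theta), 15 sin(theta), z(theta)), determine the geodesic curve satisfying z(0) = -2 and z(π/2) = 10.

Parameterise the cylinder of radius R = 15 as
    r(θ) = (15 cos θ, 15 sin θ, z(θ)).
The arc-length element is
    ds = sqrt(225 + (dz/dθ)^2) dθ,
so the Lagrangian is L = sqrt(225 + z'^2).
L depends on z' only, not on z or θ, so ∂L/∂z = 0 and
    ∂L/∂z' = z' / sqrt(225 + z'^2).
The Euler-Lagrange equation gives
    d/dθ( z' / sqrt(225 + z'^2) ) = 0,
so z' is constant. Integrating once:
    z(θ) = a θ + b,
a helix on the cylinder (a straight line when the cylinder is unrolled). The constants a, b are determined by the endpoint conditions.
With endpoint conditions z(0) = -2 and z(π/2) = 10: from z(0) = b we get b = -2, and a·π/2 + -2 = 10 gives a = 24/π, so
    z(θ) = (24/π) θ − 2.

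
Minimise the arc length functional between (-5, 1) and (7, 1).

Arc-length functional: J[y] = ∫ sqrt(1 + (y')^2) dx.
Lagrangian L = sqrt(1 + (y')^2) has no explicit y dependence, so ∂L/∂y = 0 and the Euler-Lagrange equation gives
    d/dx( y' / sqrt(1 + (y')^2) ) = 0  ⇒  y' / sqrt(1 + (y')^2) = const.
Hence y' is constant, so y(x) is affine.
Fitting the endpoints (-5, 1) and (7, 1):
    slope m = (1 − 1) / (7 − (-5)) = 0,
    intercept c = 1 − m·(-5) = 1.
Extremal: y(x) = 1.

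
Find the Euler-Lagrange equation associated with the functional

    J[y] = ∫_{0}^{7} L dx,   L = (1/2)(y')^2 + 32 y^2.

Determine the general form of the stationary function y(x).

The Lagrangian is L = (1/2)(y')^2 + 32 y^2.
∂L/∂y = 64y.
∂L/∂y' = y'.
The Euler-Lagrange equation d/dx(∂L/∂y') − ∂L/∂y = 0 becomes:
    y'' - 64 y = 0
General solution: y(x) = A e^(8x) + B e^(-8x), where A and B are arbitrary constants fixed by the endpoint conditions.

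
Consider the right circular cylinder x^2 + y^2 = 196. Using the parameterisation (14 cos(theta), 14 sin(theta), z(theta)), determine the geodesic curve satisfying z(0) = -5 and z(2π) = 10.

Parameterise the cylinder of radius R = 14 as
    r(θ) = (14 cos θ, 14 sin θ, z(θ)).
The arc-length element is
    ds = sqrt(196 + (dz/dθ)^2) dθ,
so the Lagrangian is L = sqrt(196 + z'^2).
L depends on z' only, not on z or θ, so ∂L/∂z = 0 and
    ∂L/∂z' = z' / sqrt(196 + z'^2).
The Euler-Lagrange equation gives
    d/dθ( z' / sqrt(196 + z'^2) ) = 0,
so z' is constant. Integrating once:
    z(θ) = a θ + b,
a helix on the cylinder (a straight line when the cylinder is unrolled). The constants a, b are determined by the endpoint conditions.
With endpoint conditions z(0) = -5 and z(2π) = 10: from z(0) = b we get b = -5, and a·2π + -5 = 10 gives a = 15/(2π), so
    z(θ) = (15/(2π)) θ − 5.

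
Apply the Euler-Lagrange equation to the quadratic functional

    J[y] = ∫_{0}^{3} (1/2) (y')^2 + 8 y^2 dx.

The Lagrangian is L = (1/2) (y')^2 + 8 y^2.
Compute ∂L/∂y = 16y, ∂L/∂y' = y'.
The Euler-Lagrange equation d/dx(∂L/∂y') − ∂L/∂y = 0 reduces to
    y'' − 16 y = 0.
Its general solution is
    y(x) = A e^(4x) + B e^(−4x),
with A, B fixed by the endpoint conditions.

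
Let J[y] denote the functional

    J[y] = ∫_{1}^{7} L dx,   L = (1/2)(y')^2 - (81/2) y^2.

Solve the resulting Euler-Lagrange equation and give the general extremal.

The Lagrangian is L = (1/2)(y')^2 - (81/2) y^2.
∂L/∂y = -81y.
∂L/∂y' = y'.
The Euler-Lagrange equation d/dx(∂L/∂y') − ∂L/∂y = 0 becomes:
    y'' + 81 y = 0
General solution: y(x) = A sin(9x) + B cos(9x), where A and B are arbitrary constants fixed by the endpoint conditions.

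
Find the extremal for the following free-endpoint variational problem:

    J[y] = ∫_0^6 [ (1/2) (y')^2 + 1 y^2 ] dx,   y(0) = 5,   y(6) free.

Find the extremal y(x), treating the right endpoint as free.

The Lagrangian L = (1/2) (y')^2 + 1 y^2 gives
    ∂L/∂y = 2 y,   ∂L/∂y' = y'.
Euler-Lagrange: y'' − 2 y = 0.
With k = sqrt(2), the general solution is
    y(x) = A cosh(sqrt(2) x) + B sinh(sqrt(2) x).
Fixed left endpoint y(0) = 5 ⇒ A = 5.
The right endpoint x = 6 is free, so the natural (transversality) condition is ∂L/∂y' |_{x=6} = 0, i.e. y'(6) = 0.
Compute y'(x) = A k sinh(k x) + B k cosh(k x), so
    y'(6) = A k sinh(k·6) + B k cosh(k·6) = 0
    ⇒ B = −A tanh(k·6) = − 5 tanh(sqrt(2)·6).
Therefore the extremal is
    y(x) = 5 cosh(sqrt(2) x) − 5 tanh(sqrt(2)·6) sinh(sqrt(2) x).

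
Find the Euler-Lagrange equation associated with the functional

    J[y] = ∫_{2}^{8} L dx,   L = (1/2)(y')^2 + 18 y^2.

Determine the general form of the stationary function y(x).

The Lagrangian is L = (1/2)(y')^2 + 18 y^2.
∂L/∂y = 36y.
∂L/∂y' = y'.
The Euler-Lagrange equation d/dx(∂L/∂y') − ∂L/∂y = 0 becomes:
    y'' - 36 y = 0
General solution: y(x) = A e^(6x) + B e^(-6x), where A and B are arbitrary constants fixed by the endpoint conditions.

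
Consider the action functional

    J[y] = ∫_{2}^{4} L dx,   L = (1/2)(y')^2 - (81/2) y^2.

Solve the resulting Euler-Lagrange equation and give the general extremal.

The Lagrangian is L = (1/2)(y')^2 - (81/2) y^2.
∂L/∂y = -81y.
∂L/∂y' = y'.
The Euler-Lagrange equation d/dx(∂L/∂y') − ∂L/∂y = 0 becomes:
    y'' + 81 y = 0
General solution: y(x) = A sin(9x) + B cos(9x), where A and B are arbitrary constants fixed by the endpoint conditions.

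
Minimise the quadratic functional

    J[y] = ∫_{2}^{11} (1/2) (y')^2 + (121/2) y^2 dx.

The Lagrangian is L = (1/2) (y')^2 + (121/2) y^2.
Compute ∂L/∂y = 121y, ∂L/∂y' = y'.
The Euler-Lagrange equation d/dx(∂L/∂y') − ∂L/∂y = 0 reduces to
    y'' − 121 y = 0.
Its general solution is
    y(x) = A e^(11x) + B e^(−11x),
with A, B fixed by the endpoint conditions.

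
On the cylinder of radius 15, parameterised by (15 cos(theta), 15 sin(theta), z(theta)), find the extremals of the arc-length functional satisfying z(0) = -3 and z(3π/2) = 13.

Parameterise the cylinder of radius R = 15 as
    r(θ) = (15 cos θ, 15 sin θ, z(θ)).
The arc-length element is
    ds = sqrt(225 + (dz/dθ)^2) dθ,
so the Lagrangian is L = sqrt(225 + z'^2).
L depends on z' only, not on z or θ, so ∂L/∂z = 0 and
    ∂L/∂z' = z' / sqrt(225 + z'^2).
The Euler-Lagrange equation gives
    d/dθ( z' / sqrt(225 + z'^2) ) = 0,
so z' is constant. Integrating once:
    z(θ) = a θ + b,
a helix on the cylinder (a straight line when the cylinder is unrolled). The constants a, b are determined by the endpoint conditions.
With endpoint conditions z(0) = -3 and z(3π/2) = 13: from z(0) = b we get b = -3, and a·3π/2 + -3 = 13 gives a = 32/(3π), so
    z(θ) = (32/(3π)) θ − 3.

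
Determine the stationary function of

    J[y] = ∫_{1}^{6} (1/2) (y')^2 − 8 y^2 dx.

The Lagrangian is L = (1/2) (y')^2 − 8 y^2.
Compute ∂L/∂y = -16y, ∂L/∂y' = y'.
The Euler-Lagrange equation d/dx(∂L/∂y') − ∂L/∂y = 0 reduces to
    y'' + 16 y = 0.
Its general solution is
    y(x) = A sin(4x) + B cos(4x),
with A, B fixed by the endpoint conditions.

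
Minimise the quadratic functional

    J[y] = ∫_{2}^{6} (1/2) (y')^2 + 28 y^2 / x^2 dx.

The Lagrangian is L = (1/2) (y')^2 + 28 y^2 / x^2.
Compute ∂L/∂y = 56y/x^2, ∂L/∂y' = y'.
The Euler-Lagrange equation d/dx(∂L/∂y') − ∂L/∂y = 0 reduces to
    y'' − 56/x^2 · y = 0  (x > 0).
Its general solution is
    y(x) = A x^8 + B x^(-7),
with A, B fixed by the endpoint conditions.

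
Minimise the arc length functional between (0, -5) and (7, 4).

Arc-length functional: J[y] = ∫ sqrt(1 + (y')^2) dx.
Lagrangian L = sqrt(1 + (y')^2) has no explicit y dependence, so ∂L/∂y = 0 and the Euler-Lagrange equation gives
    d/dx( y' / sqrt(1 + (y')^2) ) = 0  ⇒  y' / sqrt(1 + (y')^2) = const.
Hence y' is constant, so y(x) is affine.
Fitting the endpoints (0, -5) and (7, 4):
    slope m = (4 − (-5)) / (7 − 0) = 9/7,
    intercept c = (-5) − m·0 = -5.
Extremal: y(x) = (9/7) x - 5.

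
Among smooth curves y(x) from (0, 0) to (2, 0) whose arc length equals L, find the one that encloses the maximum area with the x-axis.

Set up the augmented Lagrangian using a multiplier λ for the length constraint:
    F(y, y') = y − λ sqrt(1 + y'^2).
F has no explicit x dependence, so the Beltrami identity yields a first integral
    F − y' ∂F/∂y' = C.
Compute ∂F/∂y' = −λ y' / sqrt(1 + y'^2). Then
    y − λ sqrt(1 + y'^2) + λ y'^2 / sqrt(1 + y'^2) = C
    ⇒  y − λ / sqrt(1 + y'^2) = C.
Solving for y' and integrating gives
    (x − a)^2 + (y − b)^2 = λ^2,
a circular arc of radius λ. The constants a, b are determined by the endpoint conditions y(0) = y(2) = 0, and λ is fixed implicitly by the length constraint
    ∫_{0}^{2} sqrt(1 + y'^2) dx = L.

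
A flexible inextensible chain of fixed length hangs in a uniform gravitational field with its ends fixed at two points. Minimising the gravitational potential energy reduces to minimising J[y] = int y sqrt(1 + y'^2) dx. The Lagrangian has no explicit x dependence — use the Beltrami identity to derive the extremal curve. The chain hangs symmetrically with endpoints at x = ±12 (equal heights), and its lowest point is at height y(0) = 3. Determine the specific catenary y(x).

The Lagrangian L(y, y') = y sqrt(1 + y'^2) has no explicit x dependence, so the Beltrami identity applies:
    L − y' ∂L/∂y' = C.
Compute ∂L/∂y' = y · y' / sqrt(1 + y'^2). Then
    L − y' ∂L/∂y'
    = y sqrt(1 + y'^2) − y · y'^2 / sqrt(1 + y'^2)
    = y (1 + y'^2 − y'^2) / sqrt(1 + y'^2)
    = y / sqrt(1 + y'^2) = C.
Squaring gives y^2 = C^2 (1 + y'^2), i.e.
    y'^2 = y^2 / C^2 − 1.
Separating variables,
    dy / sqrt(y^2 − C^2) = dx / C,
and integrating gives arccosh(y / C) = (x − a)/C, so
    y(x) = C cosh((x − a)/C),
the catenary. The constants C and a are fixed by the two endpoint conditions (and, for the hanging-chain problem, the length constraint selects C).
Now fit the given data. The endpoints x = ±12 are symmetric at equal height, so the catenary is even about its minimum: a = 0 and y(x) = C cosh(x/C). The lowest point is y(0) = C cosh(0) = C, and we are told y(0) = 3, so C = 3. Therefore
    y(x) = 3 cosh(x/3),
and at the endpoints
    y(±12) = 3 cosh(12/3).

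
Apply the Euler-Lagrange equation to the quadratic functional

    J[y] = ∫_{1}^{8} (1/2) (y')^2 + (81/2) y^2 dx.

The Lagrangian is L = (1/2) (y')^2 + (81/2) y^2.
Compute ∂L/∂y = 81y, ∂L/∂y' = y'.
The Euler-Lagrange equation d/dx(∂L/∂y') − ∂L/∂y = 0 reduces to
    y'' − 81 y = 0.
Its general solution is
    y(x) = A e^(9x) + B e^(−9x),
with A, B fixed by the endpoint conditions.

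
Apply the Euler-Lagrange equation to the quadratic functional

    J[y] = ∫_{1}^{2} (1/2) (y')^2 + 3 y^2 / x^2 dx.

The Lagrangian is L = (1/2) (y')^2 + 3 y^2 / x^2.
Compute ∂L/∂y = 6y/x^2, ∂L/∂y' = y'.
The Euler-Lagrange equation d/dx(∂L/∂y') − ∂L/∂y = 0 reduces to
    y'' − 6/x^2 · y = 0  (x > 0).
Its general solution is
    y(x) = A x^3 + B x^(-2),
with A, B fixed by the endpoint conditions.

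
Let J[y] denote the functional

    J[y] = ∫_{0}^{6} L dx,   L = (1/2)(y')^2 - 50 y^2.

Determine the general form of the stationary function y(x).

The Lagrangian is L = (1/2)(y')^2 - 50 y^2.
∂L/∂y = -100y.
∂L/∂y' = y'.
The Euler-Lagrange equation d/dx(∂L/∂y') − ∂L/∂y = 0 becomes:
    y'' + 100 y = 0
General solution: y(x) = A sin(10x) + B cos(10x), where A and B are arbitrary constants fixed by the endpoint conditions.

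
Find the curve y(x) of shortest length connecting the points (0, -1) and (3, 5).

Arc-length functional: J[y] = ∫ sqrt(1 + (y')^2) dx.
Lagrangian L = sqrt(1 + (y')^2) has no explicit y dependence, so ∂L/∂y = 0 and the Euler-Lagrange equation gives
    d/dx( y' / sqrt(1 + (y')^2) ) = 0  ⇒  y' / sqrt(1 + (y')^2) = const.
Hence y' is constant, so y(x) is affine.
Fitting the endpoints (0, -1) and (3, 5):
    slope m = (5 − (-1)) / (3 − 0) = 2,
    intercept c = (-1) − m·0 = -1.
Extremal: y(x) = 2 x - 1.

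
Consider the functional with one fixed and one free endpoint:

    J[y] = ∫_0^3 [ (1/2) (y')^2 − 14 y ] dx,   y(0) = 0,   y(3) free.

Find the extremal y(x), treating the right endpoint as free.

The Lagrangian L = (1/2) (y')^2 − 14 y gives
    ∂L/∂y = −14,   ∂L/∂y' = y'.
Euler-Lagrange: d/dx(y') − (−14) = 0, i.e. y'' + 14 = 0, so
    y(x) = −(14/2) x^2 + C1 x + C2.
Fixed left endpoint y(0) = 0 ⇒ C2 = 0.
The right endpoint x = 3 is free, so the natural (transversality) condition is ∂L/∂y' |_{x=3} = 0, i.e. y'(3) = 0.
Compute y'(x) = −14 x + C1, so y'(3) = −42 + C1 = 0 ⇒ C1 = 42.
Therefore the extremal is
    y(x) = −7 x^2 + 42 x.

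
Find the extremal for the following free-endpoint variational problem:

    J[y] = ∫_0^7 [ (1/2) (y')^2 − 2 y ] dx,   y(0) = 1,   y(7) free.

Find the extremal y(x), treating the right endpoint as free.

The Lagrangian L = (1/2) (y')^2 − 2 y gives
    ∂L/∂y = −2,   ∂L/∂y' = y'.
Euler-Lagrange: d/dx(y') − (−2) = 0, i.e. y'' + 2 = 0, so
    y(x) = −(2/2) x^2 + C1 x + C2.
Fixed left endpoint y(0) = 1 ⇒ C2 = 1.
The right endpoint x = 7 is free, so the natural (transversality) condition is ∂L/∂y' |_{x=7} = 0, i.e. y'(7) = 0.
Compute y'(x) = −2 x + C1, so y'(7) = −14 + C1 = 0 ⇒ C1 = 14.
Therefore the extremal is
    y(x) = −x^2 + 14 x + 1.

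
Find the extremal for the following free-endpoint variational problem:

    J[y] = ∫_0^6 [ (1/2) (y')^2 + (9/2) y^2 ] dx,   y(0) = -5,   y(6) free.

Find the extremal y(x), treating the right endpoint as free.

The Lagrangian L = (1/2) (y')^2 + (9/2) y^2 gives
    ∂L/∂y = 9 y,   ∂L/∂y' = y'.
Euler-Lagrange: y'' − 9 y = 0.
With k = 3, the general solution is
    y(x) = A cosh(3 x) + B sinh(3 x).
Fixed left endpoint y(0) = -5 ⇒ A = -5.
The right endpoint x = 6 is free, so the natural (transversality) condition is ∂L/∂y' |_{x=6} = 0, i.e. y'(6) = 0.
Compute y'(x) = A k sinh(k x) + B k cosh(k x), so
    y'(6) = A k sinh(k·6) + B k cosh(k·6) = 0
    ⇒ B = −A tanh(k·6) = 5 tanh(3·6).
Therefore the extremal is
    y(x) = −5 cosh(3 x) + 5 tanh(3·6) sinh(3 x).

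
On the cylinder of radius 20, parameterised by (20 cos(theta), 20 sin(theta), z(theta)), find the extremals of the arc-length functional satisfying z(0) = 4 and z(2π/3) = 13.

Parameterise the cylinder of radius R = 20 as
    r(θ) = (20 cos θ, 20 sin θ, z(θ)).
The arc-length element is
    ds = sqrt(400 + (dz/dθ)^2) dθ,
so the Lagrangian is L = sqrt(400 + z'^2).
L depends on z' only, not on z or θ, so ∂L/∂z = 0 and
    ∂L/∂z' = z' / sqrt(400 + z'^2).
The Euler-Lagrange equation gives
    d/dθ( z' / sqrt(400 + z'^2) ) = 0,
so z' is constant. Integrating once:
    z(θ) = a θ + b,
a helix on the cylinder (a straight line when the cylinder is unrolled). The constants a, b are determined by the endpoint conditions.
With endpoint conditions z(0) = 4 and z(2π/3) = 13: from z(0) = b we get b = 4, and a·2π/3 + 4 = 13 gives a = 27/(2π), so
    z(θ) = (27/(2π)) θ + 4.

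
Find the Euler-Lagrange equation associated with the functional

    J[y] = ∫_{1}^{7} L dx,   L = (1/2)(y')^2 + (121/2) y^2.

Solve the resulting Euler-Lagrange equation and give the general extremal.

The Lagrangian is L = (1/2)(y')^2 + (121/2) y^2.
∂L/∂y = 121y.
∂L/∂y' = y'.
The Euler-Lagrange equation d/dx(∂L/∂y') − ∂L/∂y = 0 becomes:
    y'' - 121 y = 0
General solution: y(x) = A e^(11x) + B e^(-11x), where A and B are arbitrary constants fixed by the endpoint conditions.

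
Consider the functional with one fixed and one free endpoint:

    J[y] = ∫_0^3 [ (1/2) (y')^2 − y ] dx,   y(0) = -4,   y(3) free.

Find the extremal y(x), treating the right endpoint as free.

The Lagrangian L = (1/2) (y')^2 − y gives
    ∂L/∂y = −1,   ∂L/∂y' = y'.
Euler-Lagrange: d/dx(y') − (−1) = 0, i.e. y'' + 1 = 0, so
    y(x) = −(1/2) x^2 + C1 x + C2.
Fixed left endpoint y(0) = -4 ⇒ C2 = -4.
The right endpoint x = 3 is free, so the natural (transversality) condition is ∂L/∂y' |_{x=3} = 0, i.e. y'(3) = 0.
Compute y'(x) = −1 x + C1, so y'(3) = −3 + C1 = 0 ⇒ C1 = 3.
Therefore the extremal is
    y(x) = −x^2/2 + 3 x − 4.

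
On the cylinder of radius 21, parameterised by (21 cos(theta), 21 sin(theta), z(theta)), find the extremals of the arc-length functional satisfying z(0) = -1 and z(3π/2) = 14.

Parameterise the cylinder of radius R = 21 as
    r(θ) = (21 cos θ, 21 sin θ, z(θ)).
The arc-length element is
    ds = sqrt(441 + (dz/dθ)^2) dθ,
so the Lagrangian is L = sqrt(441 + z'^2).
L depends on z' only, not on z or θ, so ∂L/∂z = 0 and
    ∂L/∂z' = z' / sqrt(441 + z'^2).
The Euler-Lagrange equation gives
    d/dθ( z' / sqrt(441 + z'^2) ) = 0,
so z' is constant. Integrating once:
    z(θ) = a θ + b,
a helix on the cylinder (a straight line when the cylinder is unrolled). The constants a, b are determined by the endpoint conditions.
With endpoint conditions z(0) = -1 and z(3π/2) = 14: from z(0) = b we get b = -1, and a·3π/2 + -1 = 14 gives a = 10/π, so
    z(θ) = (10/π) θ − 1.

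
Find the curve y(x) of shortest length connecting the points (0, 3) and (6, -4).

Arc-length functional: J[y] = ∫ sqrt(1 + (y')^2) dx.
Lagrangian L = sqrt(1 + (y')^2) has no explicit y dependence, so ∂L/∂y = 0 and the Euler-Lagrange equation gives
    d/dx( y' / sqrt(1 + (y')^2) ) = 0  ⇒  y' / sqrt(1 + (y')^2) = const.
Hence y' is constant, so y(x) is affine.
Fitting the endpoints (0, 3) and (6, -4):
    slope m = ((-4) − 3) / (6 − 0) = -7/6,
    intercept c = 3 − m·0 = 3.
Extremal: y(x) = (-7/6) x + 3.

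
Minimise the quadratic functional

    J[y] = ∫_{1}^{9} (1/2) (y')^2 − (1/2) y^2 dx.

The Lagrangian is L = (1/2) (y')^2 − (1/2) y^2.
Compute ∂L/∂y = -y, ∂L/∂y' = y'.
The Euler-Lagrange equation d/dx(∂L/∂y') − ∂L/∂y = 0 reduces to
    y'' + y = 0.
Its general solution is
    y(x) = A sin(x) + B cos(x),
with A, B fixed by the endpoint conditions.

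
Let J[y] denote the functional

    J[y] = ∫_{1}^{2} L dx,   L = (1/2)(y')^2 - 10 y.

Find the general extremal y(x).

The Lagrangian is L = (1/2)(y')^2 - 10 y.
∂L/∂y = -10.
∂L/∂y' = y'.
The Euler-Lagrange equation d/dx(∂L/∂y') − ∂L/∂y = 0 becomes:
    y'' + 10 = 0
General solution: y(x) = -5 x^2 + A x + B, where A and B are arbitrary constants fixed by the endpoint conditions.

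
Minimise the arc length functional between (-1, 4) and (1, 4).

Arc-length functional: J[y] = ∫ sqrt(1 + (y')^2) dx.
Lagrangian L = sqrt(1 + (y')^2) has no explicit y dependence, so ∂L/∂y = 0 and the Euler-Lagrange equation gives
    d/dx( y' / sqrt(1 + (y')^2) ) = 0  ⇒  y' / sqrt(1 + (y')^2) = const.
Hence y' is constant, so y(x) is affine.
Fitting the endpoints (-1, 4) and (1, 4):
    slope m = (4 − 4) / (1 − (-1)) = 0,
    intercept c = 4 − m·(-1) = 4.
Extremal: y(x) = 4.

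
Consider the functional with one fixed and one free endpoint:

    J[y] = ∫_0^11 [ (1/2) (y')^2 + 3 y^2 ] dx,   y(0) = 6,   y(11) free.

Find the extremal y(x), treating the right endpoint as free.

The Lagrangian L = (1/2) (y')^2 + 3 y^2 gives
    ∂L/∂y = 6 y,   ∂L/∂y' = y'.
Euler-Lagrange: y'' − 6 y = 0.
With k = sqrt(6), the general solution is
    y(x) = A cosh(sqrt(6) x) + B sinh(sqrt(6) x).
Fixed left endpoint y(0) = 6 ⇒ A = 6.
The right endpoint x = 11 is free, so the natural (transversality) condition is ∂L/∂y' |_{x=11} = 0, i.e. y'(11) = 0.
Compute y'(x) = A k sinh(k x) + B k cosh(k x), so
    y'(11) = A k sinh(k·11) + B k cosh(k·11) = 0
    ⇒ B = −A tanh(k·11) = − 6 tanh(sqrt(6)·11).
Therefore the extremal is
    y(x) = 6 cosh(sqrt(6) x) − 6 tanh(sqrt(6)·11) sinh(sqrt(6) x).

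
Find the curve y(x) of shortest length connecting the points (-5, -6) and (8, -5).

Arc-length functional: J[y] = ∫ sqrt(1 + (y')^2) dx.
Lagrangian L = sqrt(1 + (y')^2) has no explicit y dependence, so ∂L/∂y = 0 and the Euler-Lagrange equation gives
    d/dx( y' / sqrt(1 + (y')^2) ) = 0  ⇒  y' / sqrt(1 + (y')^2) = const.
Hence y' is constant, so y(x) is affine.
Fitting the endpoints (-5, -6) and (8, -5):
    slope m = ((-5) − (-6)) / (8 − (-5)) = 1/13,
    intercept c = (-6) − m·(-5) = -73/13.
Extremal: y(x) = (1/13) x - 73/13.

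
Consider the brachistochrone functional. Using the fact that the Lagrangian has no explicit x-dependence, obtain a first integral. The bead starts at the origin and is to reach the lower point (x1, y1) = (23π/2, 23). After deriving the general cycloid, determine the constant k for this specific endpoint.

The Lagrangian L = sqrt((1 + y'^2) / y) has no explicit x dependence, so the Beltrami identity applies:
    L − y' ∂L/∂y' = C.
Compute ∂L/∂y' = y' / sqrt(y (1 + y'^2)).
Substitute:
    sqrt((1 + y'^2)/y) − y'·y' / sqrt(y (1 + y'^2))
    = (1 + y'^2) / sqrt(y (1 + y'^2)) − y'^2 / sqrt(y (1 + y'^2))
    = 1 / sqrt(y (1 + y'^2)) = C.
Squaring and rearranging gives the first integral
    y (1 + y'^2) = 1/C^2 =: k   (constant).
Solving this first-order ODE by the substitution
    y = (k/2)(1 − cos θ)
yields the cycloid parameterisation
    x(θ) = (k/2)(θ − sin θ),   y(θ) = (k/2)(1 − cos θ).
The constant k is fixed by the endpoint condition.
Now fit the given lower endpoint (x1, y1) = (23π/2, 23). At the bottom of the first arch (θ = π), the parametric equations give
    y(π) = (k/2)(1 − cos π) = k,
    x(π) = (k/2)(π − sin π) = kπ/2.
Matching y(π) = 23 gives k = 23, consistent with x(π) = 23π/2. Therefore the specific cycloid is
    x(θ) = (23/2)(θ − sin θ),   y(θ) = (23/2)(1 − cos θ).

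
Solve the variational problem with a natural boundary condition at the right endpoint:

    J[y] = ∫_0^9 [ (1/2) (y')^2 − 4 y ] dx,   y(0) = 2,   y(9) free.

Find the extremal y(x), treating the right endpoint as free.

The Lagrangian L = (1/2) (y')^2 − 4 y gives
    ∂L/∂y = −4,   ∂L/∂y' = y'.
Euler-Lagrange: d/dx(y') − (−4) = 0, i.e. y'' + 4 = 0, so
    y(x) = −(4/2) x^2 + C1 x + C2.
Fixed left endpoint y(0) = 2 ⇒ C2 = 2.
The right endpoint x = 9 is free, so the natural (transversality) condition is ∂L/∂y' |_{x=9} = 0, i.e. y'(9) = 0.
Compute y'(x) = −4 x + C1, so y'(9) = −36 + C1 = 0 ⇒ C1 = 36.
Therefore the extremal is
    y(x) = −2 x^2 + 36 x + 2.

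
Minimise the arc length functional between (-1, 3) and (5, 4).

Arc-length functional: J[y] = ∫ sqrt(1 + (y')^2) dx.
Lagrangian L = sqrt(1 + (y')^2) has no explicit y dependence, so ∂L/∂y = 0 and the Euler-Lagrange equation gives
    d/dx( y' / sqrt(1 + (y')^2) ) = 0  ⇒  y' / sqrt(1 + (y')^2) = const.
Hence y' is constant, so y(x) is affine.
Fitting the endpoints (-1, 3) and (5, 4):
    slope m = (4 − 3) / (5 − (-1)) = 1/6,
    intercept c = 3 − m·(-1) = 19/6.
Extremal: y(x) = (1/6) x + 19/6.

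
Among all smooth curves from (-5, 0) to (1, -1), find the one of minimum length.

Arc-length functional: J[y] = ∫ sqrt(1 + (y')^2) dx.
Lagrangian L = sqrt(1 + (y')^2) has no explicit y dependence, so ∂L/∂y = 0 and the Euler-Lagrange equation gives
    d/dx( y' / sqrt(1 + (y')^2) ) = 0  ⇒  y' / sqrt(1 + (y')^2) = const.
Hence y' is constant, so y(x) is affine.
Fitting the endpoints (-5, 0) and (1, -1):
    slope m = ((-1) − 0) / (1 − (-5)) = -1/6,
    intercept c = 0 − m·(-5) = -5/6.
Extremal: y(x) = (-1/6) x - 5/6.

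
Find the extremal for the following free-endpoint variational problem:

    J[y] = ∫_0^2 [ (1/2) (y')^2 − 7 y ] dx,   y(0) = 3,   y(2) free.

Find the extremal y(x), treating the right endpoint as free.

The Lagrangian L = (1/2) (y')^2 − 7 y gives
    ∂L/∂y = −7,   ∂L/∂y' = y'.
Euler-Lagrange: d/dx(y') − (−7) = 0, i.e. y'' + 7 = 0, so
    y(x) = −(7/2) x^2 + C1 x + C2.
Fixed left endpoint y(0) = 3 ⇒ C2 = 3.
The right endpoint x = 2 is free, so the natural (transversality) condition is ∂L/∂y' |_{x=2} = 0, i.e. y'(2) = 0.
Compute y'(x) = −7 x + C1, so y'(2) = −14 + C1 = 0 ⇒ C1 = 14.
Therefore the extremal is
    y(x) = −(7/2) x^2 + 14 x + 3.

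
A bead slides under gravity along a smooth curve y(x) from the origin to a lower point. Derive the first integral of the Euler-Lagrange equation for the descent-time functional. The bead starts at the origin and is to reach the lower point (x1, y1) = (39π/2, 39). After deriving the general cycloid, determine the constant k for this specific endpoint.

The Lagrangian L = sqrt((1 + y'^2) / y) has no explicit x dependence, so the Beltrami identity applies:
    L − y' ∂L/∂y' = C.
Compute ∂L/∂y' = y' / sqrt(y (1 + y'^2)).
Substitute:
    sqrt((1 + y'^2)/y) − y'·y' / sqrt(y (1 + y'^2))
    = (1 + y'^2) / sqrt(y (1 + y'^2)) − y'^2 / sqrt(y (1 + y'^2))
    = 1 / sqrt(y (1 + y'^2)) = C.
Squaring and rearranging gives the first integral
    y (1 + y'^2) = 1/C^2 =: k   (constant).
Solving this first-order ODE by the substitution
    y = (k/2)(1 − cos θ)
yields the cycloid parameterisation
    x(θ) = (k/2)(θ − sin θ),   y(θ) = (k/2)(1 − cos θ).
The constant k is fixed by the endpoint condition.
Now fit the given lower endpoint (x1, y1) = (39π/2, 39). At the bottom of the first arch (θ = π), the parametric equations give
    y(π) = (k/2)(1 − cos π) = k,
    x(π) = (k/2)(π − sin π) = kπ/2.
Matching y(π) = 39 gives k = 39, consistent with x(π) = 39π/2. Therefore the specific cycloid is
    x(θ) = (39/2)(θ − sin θ),   y(θ) = (39/2)(1 − cos θ).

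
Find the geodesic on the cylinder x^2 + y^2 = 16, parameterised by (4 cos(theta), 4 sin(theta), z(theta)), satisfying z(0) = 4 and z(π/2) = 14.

Parameterise the cylinder of radius R = 4 as
    r(θ) = (4 cos θ, 4 sin θ, z(θ)).
The arc-length element is
    ds = sqrt(16 + (dz/dθ)^2) dθ,
so the Lagrangian is L = sqrt(16 + z'^2).
L depends on z' only, not on z or θ, so ∂L/∂z = 0 and
    ∂L/∂z' = z' / sqrt(16 + z'^2).
The Euler-Lagrange equation gives
    d/dθ( z' / sqrt(16 + z'^2) ) = 0,
so z' is constant. Integrating once:
    z(θ) = a θ + b,
a helix on the cylinder (a straight line when the cylinder is unrolled). The constants a, b are determined by the endpoint conditions.
With endpoint conditions z(0) = 4 and z(π/2) = 14: from z(0) = b we get b = 4, and a·π/2 + 4 = 14 gives a = 20/π, so
    z(θ) = (20/π) θ + 4.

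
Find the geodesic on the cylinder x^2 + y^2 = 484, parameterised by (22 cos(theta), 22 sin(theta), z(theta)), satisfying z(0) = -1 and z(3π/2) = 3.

Parameterise the cylinder of radius R = 22 as
    r(θ) = (22 cos θ, 22 sin θ, z(θ)).
The arc-length element is
    ds = sqrt(484 + (dz/dθ)^2) dθ,
so the Lagrangian is L = sqrt(484 + z'^2).
L depends on z' only, not on z or θ, so ∂L/∂z = 0 and
    ∂L/∂z' = z' / sqrt(484 + z'^2).
The Euler-Lagrange equation gives
    d/dθ( z' / sqrt(484 + z'^2) ) = 0,
so z' is constant. Integrating once:
    z(θ) = a θ + b,
a helix on the cylinder (a straight line when the cylinder is unrolled). The constants a, b are determined by the endpoint conditions.
With endpoint conditions z(0) = -1 and z(3π/2) = 3: from z(0) = b we get b = -1, and a·3π/2 + -1 = 3 gives a = 8/(3π), so
    z(θ) = (8/(3π)) θ − 1.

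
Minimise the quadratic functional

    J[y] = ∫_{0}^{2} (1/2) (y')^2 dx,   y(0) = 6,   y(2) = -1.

The Lagrangian is L = (1/2) (y')^2.
Compute ∂L/∂y = 0, ∂L/∂y' = y'.
The Euler-Lagrange equation d/dx(∂L/∂y') − ∂L/∂y = 0 reduces to
    y'' = 0.
Its general solution is
    y(x) = A x + B,
with A, B fixed by the endpoint conditions.
Applying the endpoint conditions y(0) = 6 and y(2) = -1: solve A·0 + B = 6 and A·2 + B = -1. Subtracting gives A(2 − 0) = -1 − 6, so A = -7/2, and B = 6 − A·0 = 6. Therefore
    y(x) = (-7/2) x + 6.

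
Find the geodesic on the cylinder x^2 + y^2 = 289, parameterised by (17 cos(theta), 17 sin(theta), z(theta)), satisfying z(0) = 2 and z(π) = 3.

Parameterise the cylinder of radius R = 17 as
    r(θ) = (17 cos θ, 17 sin θ, z(θ)).
The arc-length element is
    ds = sqrt(289 + (dz/dθ)^2) dθ,
so the Lagrangian is L = sqrt(289 + z'^2).
L depends on z' only, not on z or θ, so ∂L/∂z = 0 and
    ∂L/∂z' = z' / sqrt(289 + z'^2).
The Euler-Lagrange equation gives
    d/dθ( z' / sqrt(289 + z'^2) ) = 0,
so z' is constant. Integrating once:
    z(θ) = a θ + b,
a helix on the cylinder (a straight line when the cylinder is unrolled). The constants a, b are determined by the endpoint conditions.
With endpoint conditions z(0) = 2 and z(π) = 3: from z(0) = b we get b = 2, and a·π + 2 = 3 gives a = 1/π, so
    z(θ) = (1/π) θ + 2.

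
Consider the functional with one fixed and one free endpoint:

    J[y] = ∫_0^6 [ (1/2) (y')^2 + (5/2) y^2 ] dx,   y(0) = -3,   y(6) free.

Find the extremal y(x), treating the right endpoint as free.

The Lagrangian L = (1/2) (y')^2 + (5/2) y^2 gives
    ∂L/∂y = 5 y,   ∂L/∂y' = y'.
Euler-Lagrange: y'' − 5 y = 0.
With k = sqrt(5), the general solution is
    y(x) = A cosh(sqrt(5) x) + B sinh(sqrt(5) x).
Fixed left endpoint y(0) = -3 ⇒ A = -3.
The right endpoint x = 6 is free, so the natural (transversality) condition is ∂L/∂y' |_{x=6} = 0, i.e. y'(6) = 0.
Compute y'(x) = A k sinh(k x) + B k cosh(k x), so
    y'(6) = A k sinh(k·6) + B k cosh(k·6) = 0
    ⇒ B = −A tanh(k·6) = 3 tanh(sqrt(5)·6).
Therefore the extremal is
    y(x) = −3 cosh(sqrt(5) x) + 3 tanh(sqrt(5)·6) sinh(sqrt(5) x).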